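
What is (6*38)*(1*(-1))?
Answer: -228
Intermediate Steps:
(6*38)*(1*(-1)) = 228*(-1) = -228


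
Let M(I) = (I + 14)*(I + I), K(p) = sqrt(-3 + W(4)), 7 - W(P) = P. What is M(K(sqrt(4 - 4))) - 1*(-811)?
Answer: 811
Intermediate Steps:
W(P) = 7 - P
K(p) = 0 (K(p) = sqrt(-3 + (7 - 1*4)) = sqrt(-3 + (7 - 4)) = sqrt(-3 + 3) = sqrt(0) = 0)
M(I) = 2*I*(14 + I) (M(I) = (14 + I)*(2*I) = 2*I*(14 + I))
M(K(sqrt(4 - 4))) - 1*(-811) = 2*0*(14 + 0) - 1*(-811) = 2*0*14 + 811 = 0 + 811 = 811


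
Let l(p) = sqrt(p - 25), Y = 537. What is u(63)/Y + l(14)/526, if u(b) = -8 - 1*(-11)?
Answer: 1/179 + I*sqrt(11)/526 ≈ 0.0055866 + 0.0063054*I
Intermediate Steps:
u(b) = 3 (u(b) = -8 + 11 = 3)
l(p) = sqrt(-25 + p)
u(63)/Y + l(14)/526 = 3/537 + sqrt(-25 + 14)/526 = 3*(1/537) + sqrt(-11)*(1/526) = 1/179 + (I*sqrt(11))*(1/526) = 1/179 + I*sqrt(11)/526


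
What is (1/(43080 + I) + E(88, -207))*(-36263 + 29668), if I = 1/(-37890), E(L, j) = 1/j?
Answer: 10713300305555/337886348193 ≈ 31.707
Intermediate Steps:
I = -1/37890 ≈ -2.6392e-5
(1/(43080 + I) + E(88, -207))*(-36263 + 29668) = (1/(43080 - 1/37890) + 1/(-207))*(-36263 + 29668) = (1/(1632301199/37890) - 1/207)*(-6595) = (37890/1632301199 - 1/207)*(-6595) = -1624457969/337886348193*(-6595) = 10713300305555/337886348193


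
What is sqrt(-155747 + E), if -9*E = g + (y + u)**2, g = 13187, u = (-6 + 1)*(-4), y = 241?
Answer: I*sqrt(1483031)/3 ≈ 405.93*I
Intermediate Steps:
u = 20 (u = -5*(-4) = 20)
E = -81308/9 (E = -(13187 + (241 + 20)**2)/9 = -(13187 + 261**2)/9 = -(13187 + 68121)/9 = -1/9*81308 = -81308/9 ≈ -9034.2)
sqrt(-155747 + E) = sqrt(-155747 - 81308/9) = sqrt(-1483031/9) = I*sqrt(1483031)/3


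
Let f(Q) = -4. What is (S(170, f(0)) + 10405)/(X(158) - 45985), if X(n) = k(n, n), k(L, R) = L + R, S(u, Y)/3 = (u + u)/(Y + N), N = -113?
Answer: -405455/1781091 ≈ -0.22764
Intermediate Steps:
S(u, Y) = 6*u/(-113 + Y) (S(u, Y) = 3*((u + u)/(Y - 113)) = 3*((2*u)/(-113 + Y)) = 3*(2*u/(-113 + Y)) = 6*u/(-113 + Y))
X(n) = 2*n (X(n) = n + n = 2*n)
(S(170, f(0)) + 10405)/(X(158) - 45985) = (6*170/(-113 - 4) + 10405)/(2*158 - 45985) = (6*170/(-117) + 10405)/(316 - 45985) = (6*170*(-1/117) + 10405)/(-45669) = (-340/39 + 10405)*(-1/45669) = (405455/39)*(-1/45669) = -405455/1781091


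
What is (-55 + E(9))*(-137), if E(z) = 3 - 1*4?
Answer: 7672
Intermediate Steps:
E(z) = -1 (E(z) = 3 - 4 = -1)
(-55 + E(9))*(-137) = (-55 - 1)*(-137) = -56*(-137) = 7672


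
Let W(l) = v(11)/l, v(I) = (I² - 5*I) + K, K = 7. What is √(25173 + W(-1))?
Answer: 10*√251 ≈ 158.43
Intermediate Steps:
v(I) = 7 + I² - 5*I (v(I) = (I² - 5*I) + 7 = 7 + I² - 5*I)
W(l) = 73/l (W(l) = (7 + 11² - 5*11)/l = (7 + 121 - 55)/l = 73/l)
√(25173 + W(-1)) = √(25173 + 73/(-1)) = √(25173 + 73*(-1)) = √(25173 - 73) = √25100 = 10*√251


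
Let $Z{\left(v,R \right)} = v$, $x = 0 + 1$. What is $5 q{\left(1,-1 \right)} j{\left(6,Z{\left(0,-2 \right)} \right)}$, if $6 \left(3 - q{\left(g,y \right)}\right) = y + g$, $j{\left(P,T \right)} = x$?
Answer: $15$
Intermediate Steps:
$x = 1$
$j{\left(P,T \right)} = 1$
$q{\left(g,y \right)} = 3 - \frac{g}{6} - \frac{y}{6}$ ($q{\left(g,y \right)} = 3 - \frac{y + g}{6} = 3 - \frac{g + y}{6} = 3 - \left(\frac{g}{6} + \frac{y}{6}\right) = 3 - \frac{g}{6} - \frac{y}{6}$)
$5 q{\left(1,-1 \right)} j{\left(6,Z{\left(0,-2 \right)} \right)} = 5 \left(3 - \frac{1}{6} - - \frac{1}{6}\right) 1 = 5 \left(3 - \frac{1}{6} + \frac{1}{6}\right) 1 = 5 \cdot 3 \cdot 1 = 15 \cdot 1 = 15$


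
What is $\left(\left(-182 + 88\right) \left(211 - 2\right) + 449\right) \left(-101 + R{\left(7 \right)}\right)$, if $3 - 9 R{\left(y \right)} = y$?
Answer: $1947429$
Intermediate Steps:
$R{\left(y \right)} = \frac{1}{3} - \frac{y}{9}$
$\left(\left(-182 + 88\right) \left(211 - 2\right) + 449\right) \left(-101 + R{\left(7 \right)}\right) = \left(\left(-182 + 88\right) \left(211 - 2\right) + 449\right) \left(-101 + \left(\frac{1}{3} - \frac{7}{9}\right)\right) = \left(\left(-94\right) 209 + 449\right) \left(-101 + \left(\frac{1}{3} - \frac{7}{9}\right)\right) = \left(-19646 + 449\right) \left(-101 - \frac{4}{9}\right) = \left(-19197\right) \left(- \frac{913}{9}\right) = 1947429$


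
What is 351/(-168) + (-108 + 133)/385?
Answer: -1247/616 ≈ -2.0243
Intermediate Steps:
351/(-168) + (-108 + 133)/385 = 351*(-1/168) + 25*(1/385) = -117/56 + 5/77 = -1247/616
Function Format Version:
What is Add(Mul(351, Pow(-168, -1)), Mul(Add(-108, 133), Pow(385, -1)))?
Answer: Rational(-1247, 616) ≈ -2.0243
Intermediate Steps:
Add(Mul(351, Pow(-168, -1)), Mul(Add(-108, 133), Pow(385, -1))) = Add(Mul(351, Rational(-1, 168)), Mul(25, Rational(1, 385))) = Add(Rational(-117, 56), Rational(5, 77)) = Rational(-1247, 616)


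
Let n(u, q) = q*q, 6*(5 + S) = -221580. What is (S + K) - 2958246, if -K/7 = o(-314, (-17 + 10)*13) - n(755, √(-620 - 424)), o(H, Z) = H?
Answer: -3000291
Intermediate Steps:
S = -36935 (S = -5 + (⅙)*(-221580) = -5 - 36930 = -36935)
n(u, q) = q²
K = -5110 (K = -7*(-314 - (√(-620 - 424))²) = -7*(-314 - (√(-1044))²) = -7*(-314 - (6*I*√29)²) = -7*(-314 - 1*(-1044)) = -7*(-314 + 1044) = -7*730 = -5110)
(S + K) - 2958246 = (-36935 - 5110) - 2958246 = -42045 - 2958246 = -3000291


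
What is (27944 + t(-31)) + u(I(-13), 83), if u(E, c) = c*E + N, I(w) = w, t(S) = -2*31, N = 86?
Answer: 26889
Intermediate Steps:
t(S) = -62
u(E, c) = 86 + E*c (u(E, c) = c*E + 86 = E*c + 86 = 86 + E*c)
(27944 + t(-31)) + u(I(-13), 83) = (27944 - 62) + (86 - 13*83) = 27882 + (86 - 1079) = 27882 - 993 = 26889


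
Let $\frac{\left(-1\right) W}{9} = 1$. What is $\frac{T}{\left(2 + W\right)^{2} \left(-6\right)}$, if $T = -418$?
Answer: $\frac{209}{147} \approx 1.4218$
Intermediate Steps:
$W = -9$ ($W = \left(-9\right) 1 = -9$)
$\frac{T}{\left(2 + W\right)^{2} \left(-6\right)} = - \frac{418}{\left(2 - 9\right)^{2} \left(-6\right)} = - \frac{418}{\left(-7\right)^{2} \left(-6\right)} = - \frac{418}{49 \left(-6\right)} = - \frac{418}{-294} = \left(-418\right) \left(- \frac{1}{294}\right) = \frac{209}{147}$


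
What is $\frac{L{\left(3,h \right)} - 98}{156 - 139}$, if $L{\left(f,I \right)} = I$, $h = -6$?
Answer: $- \frac{104}{17} \approx -6.1176$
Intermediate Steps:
$\frac{L{\left(3,h \right)} - 98}{156 - 139} = \frac{-6 - 98}{156 - 139} = - \frac{104}{17}$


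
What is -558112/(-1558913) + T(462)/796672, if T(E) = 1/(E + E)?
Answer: 410840157374849/1147554719883264 ≈ 0.35801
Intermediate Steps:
T(E) = 1/(2*E)
-558112/(-1558913) + T(462)/796672 = -558112/(-1558913) + ((½)/462)/796672 = -558112*(-1/1558913) + ((½)*(1/462))*(1/796672) = 558112/1558913 + (1/924)*(1/796672) = 558112/1558913 + 1/736124928 = 410840157374849/1147554719883264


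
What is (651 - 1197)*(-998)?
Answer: 544908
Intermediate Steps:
(651 - 1197)*(-998) = -546*(-998) = 544908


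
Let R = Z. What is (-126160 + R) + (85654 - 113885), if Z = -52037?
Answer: -206428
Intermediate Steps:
R = -52037
(-126160 + R) + (85654 - 113885) = (-126160 - 52037) + (85654 - 113885) = -178197 - 28231 = -206428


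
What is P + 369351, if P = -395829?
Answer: -26478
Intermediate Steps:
P + 369351 = -395829 + 369351 = -26478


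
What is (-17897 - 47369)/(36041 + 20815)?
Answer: -32633/28428 ≈ -1.1479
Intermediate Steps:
(-17897 - 47369)/(36041 + 20815) = -65266/56856 = -65266*1/56856 = -32633/28428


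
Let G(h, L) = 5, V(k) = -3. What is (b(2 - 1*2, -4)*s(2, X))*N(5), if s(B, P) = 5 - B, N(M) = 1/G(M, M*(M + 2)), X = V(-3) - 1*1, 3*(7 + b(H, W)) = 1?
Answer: -4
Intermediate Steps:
b(H, W) = -20/3 (b(H, W) = -7 + (⅓)*1 = -7 + ⅓ = -20/3)
X = -4 (X = -3 - 1*1 = -3 - 1 = -4)
N(M) = ⅕ (N(M) = 1/5 = ⅕)
(b(2 - 1*2, -4)*s(2, X))*N(5) = -20*(5 - 1*2)/3*(⅕) = -20*(5 - 2)/3*(⅕) = -20/3*3*(⅕) = -20*⅕ = -4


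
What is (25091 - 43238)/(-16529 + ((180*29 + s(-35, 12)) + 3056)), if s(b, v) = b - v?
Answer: 18147/8300 ≈ 2.1864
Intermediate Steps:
(25091 - 43238)/(-16529 + ((180*29 + s(-35, 12)) + 3056)) = (25091 - 43238)/(-16529 + ((180*29 + (-35 - 1*12)) + 3056)) = -18147/(-16529 + ((5220 + (-35 - 12)) + 3056)) = -18147/(-16529 + ((5220 - 47) + 3056)) = -18147/(-16529 + (5173 + 3056)) = -18147/(-16529 + 8229) = -18147/(-8300) = -18147*(-1/8300) = 18147/8300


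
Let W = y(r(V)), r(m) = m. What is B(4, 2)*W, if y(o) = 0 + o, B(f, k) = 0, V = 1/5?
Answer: 0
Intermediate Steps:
V = 1/5 ≈ 0.20000
y(o) = o
W = 1/5 ≈ 0.20000
B(4, 2)*W = 0*(1/5) = 0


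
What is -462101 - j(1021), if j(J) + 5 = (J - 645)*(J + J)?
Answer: -1229888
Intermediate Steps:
j(J) = -5 + 2*J*(-645 + J) (j(J) = -5 + (J - 645)*(J + J) = -5 + (-645 + J)*(2*J) = -5 + 2*J*(-645 + J))
-462101 - j(1021) = -462101 - (-5 - 1290*1021 + 2*1021**2) = -462101 - (-5 - 1317090 + 2*1042441) = -462101 - (-5 - 1317090 + 2084882) = -462101 - 1*767787 = -462101 - 767787 = -1229888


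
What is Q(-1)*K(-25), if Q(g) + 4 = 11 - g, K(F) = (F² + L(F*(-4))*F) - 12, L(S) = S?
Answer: -15096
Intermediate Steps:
K(F) = -12 - 3*F² (K(F) = (F² + (F*(-4))*F) - 12 = (F² + (-4*F)*F) - 12 = (F² - 4*F²) - 12 = -3*F² - 12 = -12 - 3*F²)
Q(g) = 7 - g (Q(g) = -4 + (11 - g) = 7 - g)
Q(-1)*K(-25) = (7 - 1*(-1))*(-12 - 3*(-25)²) = (7 + 1)*(-12 - 3*625) = 8*(-12 - 1875) = 8*(-1887) = -15096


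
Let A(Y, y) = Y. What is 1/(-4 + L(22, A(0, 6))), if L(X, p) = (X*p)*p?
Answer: -¼ ≈ -0.25000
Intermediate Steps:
L(X, p) = X*p²
1/(-4 + L(22, A(0, 6))) = 1/(-4 + 22*0²) = 1/(-4 + 22*0) = 1/(-4 + 0) = 1/(-4) = -¼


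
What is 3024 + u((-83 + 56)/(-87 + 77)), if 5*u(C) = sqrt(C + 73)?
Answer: 3024 + sqrt(7570)/50 ≈ 3025.7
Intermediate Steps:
u(C) = sqrt(73 + C)/5 (u(C) = sqrt(C + 73)/5 = sqrt(73 + C)/5)
3024 + u((-83 + 56)/(-87 + 77)) = 3024 + sqrt(73 + (-83 + 56)/(-87 + 77))/5 = 3024 + sqrt(73 - 27/(-10))/5 = 3024 + sqrt(73 - 27*(-1/10))/5 = 3024 + sqrt(73 + 27/10)/5 = 3024 + sqrt(757/10)/5 = 3024 + (sqrt(7570)/10)/5 = 3024 + sqrt(7570)/50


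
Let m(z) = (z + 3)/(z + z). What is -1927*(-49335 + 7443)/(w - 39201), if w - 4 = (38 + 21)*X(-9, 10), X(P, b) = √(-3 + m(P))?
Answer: -9492637425444/4609242275 - 9525654312*I*√6/4609242275 ≈ -2059.5 - 5.0622*I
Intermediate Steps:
m(z) = (3 + z)/(2*z) (m(z) = (3 + z)/((2*z)) = (3 + z)*(1/(2*z)) = (3 + z)/(2*z))
X(P, b) = √(-3 + (3 + P)/(2*P))
w = 4 + 118*I*√6/3 (w = 4 + (38 + 21)*(√(-10 + 6/(-9))/2) = 4 + 59*(√(-10 + 6*(-⅑))/2) = 4 + 59*(√(-10 - ⅔)/2) = 4 + 59*(√(-32/3)/2) = 4 + 59*((4*I*√6/3)/2) = 4 + 59*(2*I*√6/3) = 4 + 118*I*√6/3 ≈ 4.0 + 96.347*I)
-1927*(-49335 + 7443)/(w - 39201) = -1927*(-49335 + 7443)/((4 + 118*I*√6/3) - 39201) = -1927*(-41892/(-39197 + 118*I*√6/3)) = -1927/(39197/41892 - 59*I*√6/62838)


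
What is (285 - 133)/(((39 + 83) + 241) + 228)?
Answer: 152/591 ≈ 0.25719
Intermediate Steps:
(285 - 133)/(((39 + 83) + 241) + 228) = 152/((122 + 241) + 228) = 152/(363 + 228) = 152/591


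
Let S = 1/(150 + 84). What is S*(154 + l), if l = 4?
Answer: 79/117 ≈ 0.67521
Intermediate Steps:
S = 1/234 ≈ 0.0042735
S*(154 + l) = (154 + 4)/234 = (1/234)*158 = 79/117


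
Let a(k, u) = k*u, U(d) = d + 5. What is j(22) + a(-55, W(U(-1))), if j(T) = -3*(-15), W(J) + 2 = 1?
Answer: 100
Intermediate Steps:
U(d) = 5 + d
W(J) = -1 (W(J) = -2 + 1 = -1)
j(T) = 45
j(22) + a(-55, W(U(-1))) = 45 - 55*(-1) = 45 + 55 = 100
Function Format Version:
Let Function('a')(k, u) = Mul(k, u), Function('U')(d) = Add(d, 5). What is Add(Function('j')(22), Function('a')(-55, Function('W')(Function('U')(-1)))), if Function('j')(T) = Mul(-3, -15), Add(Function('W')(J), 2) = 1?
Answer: 100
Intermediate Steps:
Function('U')(d) = Add(5, d)
Function('W')(J) = -1 (Function('W')(J) = Add(-2, 1) = -1)
Function('j')(T) = 45
Add(Function('j')(22), Function('a')(-55, Function('W')(Function('U')(-1)))) = Add(45, Mul(-55, -1)) = Add(45, 55) = 100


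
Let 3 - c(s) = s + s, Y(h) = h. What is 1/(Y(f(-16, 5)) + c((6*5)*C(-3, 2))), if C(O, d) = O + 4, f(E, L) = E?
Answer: -1/73 ≈ -0.013699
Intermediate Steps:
C(O, d) = 4 + O
c(s) = 3 - 2*s (c(s) = 3 - (s + s) = 3 - 2*s)
1/(Y(f(-16, 5)) + c((6*5)*C(-3, 2))) = 1/(-16 + (3 - 2*6*5*(4 - 3))) = 1/(-16 + (3 - 60)) = 1/(-16 - 57) = 1/(-73) = -1/73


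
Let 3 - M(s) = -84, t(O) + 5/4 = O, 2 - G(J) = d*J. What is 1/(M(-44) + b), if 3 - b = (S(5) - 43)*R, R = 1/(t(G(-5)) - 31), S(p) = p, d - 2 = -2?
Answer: 121/10738 ≈ 0.011268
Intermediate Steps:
d = 0 (d = 2 - 2 = 0)
G(J) = 2 (G(J) = 2 - 0*J = 2 - 1*0 = 2 + 0 = 2)
t(O) = -5/4 + O
M(s) = 87 (M(s) = 3 - 1*(-84) = 3 + 84 = 87)
R = -4/121 (R = 1/((-5/4 + 2) - 31) = 1/(3/4 - 31) = 1/(-121/4) = -4/121 ≈ -0.033058)
b = 211/121 (b = 3 - (5 - 43)*(-4)/121 = 3 - (-38)*(-4)/121 = 3 - 1*152/121 = 3 - 152/121 = 211/121 ≈ 1.7438)
1/(M(-44) + b) = 1/(87 + 211/121) = 1/(10738/121) = 121/10738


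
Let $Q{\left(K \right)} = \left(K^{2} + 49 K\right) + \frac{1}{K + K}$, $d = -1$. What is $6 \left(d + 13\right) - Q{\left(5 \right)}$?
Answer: $- \frac{1981}{10} \approx -198.1$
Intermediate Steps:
$Q{\left(K \right)} = K^{2} + \frac{1}{2 K} + 49 K$ ($Q{\left(K \right)} = \left(K^{2} + 49 K\right) + \frac{1}{2 K} = K^{2} + \frac{1}{2 K} + 49 K$)
$6 \left(d + 13\right) - Q{\left(5 \right)} = 6 \left(-1 + 13\right) - \left(5^{2} + \frac{1}{2 \cdot 5} + 49 \cdot 5\right) = 6 \cdot 12 - \left(25 + \frac{1}{2} \cdot \frac{1}{5} + 245\right) = 72 - \left(25 + \frac{1}{10} + 245\right) = 72 - \frac{2701}{10} = - \frac{1981}{10}$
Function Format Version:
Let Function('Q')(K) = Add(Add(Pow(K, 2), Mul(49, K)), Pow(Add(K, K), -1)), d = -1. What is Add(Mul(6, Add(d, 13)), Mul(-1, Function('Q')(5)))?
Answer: Rational(-1981, 10) ≈ -198.10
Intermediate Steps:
Function('Q')(K) = Add(Pow(K, 2), Mul(Rational(1, 2), Pow(K, -1)), Mul(49, K)) (Function('Q')(K) = Add(Add(Pow(K, 2), Mul(49, K)), Pow(Mul(2, K), -1)) = Add(Add(Pow(K, 2), Mul(49, K)), Mul(Rational(1, 2), Pow(K, -1))) = Add(Pow(K, 2), Mul(Rational(1, 2), Pow(K, -1)), Mul(49, K)))
Add(Mul(6, Add(d, 13)), Mul(-1, Function('Q')(5))) = Add(Mul(6, Add(-1, 13)), Mul(-1, Add(Pow(5, 2), Mul(Rational(1, 2), Pow(5, -1)), Mul(49, 5)))) = Add(Mul(6, 12), Mul(-1, Add(25, Mul(Rational(1, 2), Rational(1, 5)), 245))) = Add(72, Mul(-1, Add(25, Rational(1, 10), 245))) = Add(72, Mul(-1, Rational(2701, 10))) = Add(72, Rational(-2701, 10)) = Rational(-1981, 10)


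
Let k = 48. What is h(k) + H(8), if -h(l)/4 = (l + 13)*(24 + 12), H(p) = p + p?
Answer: -8768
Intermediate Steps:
H(p) = 2*p
h(l) = -1872 - 144*l (h(l) = -4*(l + 13)*(24 + 12) = -4*(13 + l)*36 = -4*(468 + 36*l) = -1872 - 144*l)
h(k) + H(8) = (-1872 - 144*48) + 2*8 = (-1872 - 6912) + 16 = -8784 + 16 = -8768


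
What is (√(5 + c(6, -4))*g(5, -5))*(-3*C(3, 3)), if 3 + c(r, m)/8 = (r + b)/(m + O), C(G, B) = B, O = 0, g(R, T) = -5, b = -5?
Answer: 45*I*√21 ≈ 206.22*I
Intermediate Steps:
c(r, m) = -24 + 8*(-5 + r)/m (c(r, m) = -24 + 8*((r - 5)/(m + 0)) = -24 + 8*((-5 + r)/m) = -24 + 8*(-5 + r)/m)
(√(5 + c(6, -4))*g(5, -5))*(-3*C(3, 3)) = (√(5 + 8*(-5 + 6 - 3*(-4))/(-4))*(-5))*(-3*3) = (√(5 + 8*(-¼)*(-5 + 6 + 12))*(-5))*(-9) = (√(5 + 8*(-¼)*13)*(-5))*(-9) = (√(5 - 26)*(-5))*(-9) = (√(-21)*(-5))*(-9) = ((I*√21)*(-5))*(-9) = -5*I*√21*(-9) = 45*I*√21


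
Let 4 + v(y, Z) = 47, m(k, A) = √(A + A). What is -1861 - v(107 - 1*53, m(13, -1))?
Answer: -1904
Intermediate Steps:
m(k, A) = √2*√A (m(k, A) = √(2*A) = √2*√A)
v(y, Z) = 43 (v(y, Z) = -4 + 47 = 43)
-1861 - v(107 - 1*53, m(13, -1)) = -1861 - 1*43 = -1861 - 43 = -1904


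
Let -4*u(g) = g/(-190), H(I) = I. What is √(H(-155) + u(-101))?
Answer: I*√22401190/380 ≈ 12.455*I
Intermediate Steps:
u(g) = g/760 (u(g) = -g/(4*(-190)) = -g*(-1)/(4*190) = -(-1)*g/760 = g/760)
√(H(-155) + u(-101)) = √(-155 + (1/760)*(-101)) = √(-155 - 101/760) = √(-117901/760) = I*√22401190/380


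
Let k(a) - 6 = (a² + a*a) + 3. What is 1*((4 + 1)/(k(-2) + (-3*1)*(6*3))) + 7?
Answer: 254/37 ≈ 6.8649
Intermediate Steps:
k(a) = 9 + 2*a² (k(a) = 6 + ((a² + a*a) + 3) = 6 + ((a² + a²) + 3) = 6 + (2*a² + 3) = 6 + (3 + 2*a²) = 9 + 2*a²)
1*((4 + 1)/(k(-2) + (-3*1)*(6*3))) + 7 = 1*((4 + 1)/((9 + 2*(-2)²) + (-3*1)*(6*3))) + 7 = 1*(5/((9 + 2*4) - 3*18)) + 7 = 1*(5/((9 + 8) - 54)) + 7 = 1*(5/(17 - 54)) + 7 = 1*(5/(-37)) + 7 = 1*(5*(-1/37)) + 7 = 1*(-5/37) + 7 = -5/37 + 7 = 254/37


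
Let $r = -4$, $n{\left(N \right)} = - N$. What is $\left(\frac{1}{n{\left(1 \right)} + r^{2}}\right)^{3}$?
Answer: $\frac{1}{3375} \approx 0.0002963$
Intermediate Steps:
$\left(\frac{1}{n{\left(1 \right)} + r^{2}}\right)^{3} = \left(\frac{1}{\left(-1\right) 1 + \left(-4\right)^{2}}\right)^{3} = \left(\frac{1}{-1 + 16}\right)^{3} = \left(\frac{1}{15}\right)^{3} = \frac{1}{3375}$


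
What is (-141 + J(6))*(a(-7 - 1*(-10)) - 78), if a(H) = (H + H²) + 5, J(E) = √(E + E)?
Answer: 8601 - 122*√3 ≈ 8389.7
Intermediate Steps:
J(E) = √2*√E (J(E) = √(2*E) = √2*√E)
a(H) = 5 + H + H²
(-141 + J(6))*(a(-7 - 1*(-10)) - 78) = (-141 + √2*√6)*((5 + (-7 - 1*(-10)) + (-7 - 1*(-10))²) - 78) = (-141 + 2*√3)*((5 + (-7 + 10) + (-7 + 10)²) - 78) = (-141 + 2*√3)*((5 + 3 + 3²) - 78) = (-141 + 2*√3)*((5 + 3 + 9) - 78) = (-141 + 2*√3)*(17 - 78) = (-141 + 2*√3)*(-61) = 8601 - 122*√3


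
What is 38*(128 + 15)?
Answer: 5434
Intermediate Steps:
38*(128 + 15) = 38*143 = 5434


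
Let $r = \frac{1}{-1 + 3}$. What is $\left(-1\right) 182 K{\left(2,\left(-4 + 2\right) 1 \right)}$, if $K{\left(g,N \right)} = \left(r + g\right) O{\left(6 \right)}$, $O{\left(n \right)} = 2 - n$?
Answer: $1820$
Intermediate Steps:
$r = \frac{1}{2} \approx 0.5$
$K{\left(g,N \right)} = -2 - 4 g$ ($K{\left(g,N \right)} = \left(\frac{1}{2} + g\right) \left(2 - 6\right) = \left(\frac{1}{2} + g\right) \left(-4\right) = -2 - 4 g$)
$\left(-1\right) 182 K{\left(2,\left(-4 + 2\right) 1 \right)} = \left(-1\right) 182 \left(-2 - 8\right) = - 182 \left(-2 - 8\right) = \left(-182\right) \left(-10\right) = 1820$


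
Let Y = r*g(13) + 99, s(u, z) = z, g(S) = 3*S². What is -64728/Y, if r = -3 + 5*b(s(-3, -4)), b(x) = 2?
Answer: -2697/152 ≈ -17.743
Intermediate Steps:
r = 7 (r = -3 + 5*2 = -3 + 10 = 7)
Y = 3648 (Y = 7*(3*13²) + 99 = 7*(3*169) + 99 = 7*507 + 99 = 3549 + 99 = 3648)
-64728/Y = -64728/3648 = -64728*1/3648 = -2697/152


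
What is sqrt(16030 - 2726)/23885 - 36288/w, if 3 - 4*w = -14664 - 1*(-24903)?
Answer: 12096/853 + 2*sqrt(3326)/23885 ≈ 14.185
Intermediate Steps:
w = -2559 (w = 3/4 - (-14664 - 1*(-24903))/4 = 3/4 - (-14664 + 24903)/4 = 3/4 - 1/4*10239 = 3/4 - 10239/4 = -2559)
sqrt(16030 - 2726)/23885 - 36288/w = sqrt(16030 - 2726)/23885 - 36288/(-2559) = sqrt(13304)*(1/23885) - 36288*(-1/2559) = (2*sqrt(3326))*(1/23885) + 12096/853 = 2*sqrt(3326)/23885 + 12096/853 = 12096/853 + 2*sqrt(3326)/23885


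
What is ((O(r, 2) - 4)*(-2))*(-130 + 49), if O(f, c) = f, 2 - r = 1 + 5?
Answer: -1296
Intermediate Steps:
r = -4 (r = 2 - (1 + 5) = 2 - 1*6 = 2 - 6 = -4)
((O(r, 2) - 4)*(-2))*(-130 + 49) = ((-4 - 4)*(-2))*(-130 + 49) = -8*(-2)*(-81) = 16*(-81) = -1296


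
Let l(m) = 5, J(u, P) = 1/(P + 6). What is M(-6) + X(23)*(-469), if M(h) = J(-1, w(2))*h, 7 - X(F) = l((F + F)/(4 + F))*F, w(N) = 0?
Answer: 50651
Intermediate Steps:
J(u, P) = 1/(6 + P)
X(F) = 7 - 5*F
M(h) = h/6 (M(h) = h/(6 + 0) = h/6)
M(-6) + X(23)*(-469) = (1/6)*(-6) + (7 - 5*23)*(-469) = -1 + (7 - 115)*(-469) = -1 - 108*(-469) = -1 + 50652 = 50651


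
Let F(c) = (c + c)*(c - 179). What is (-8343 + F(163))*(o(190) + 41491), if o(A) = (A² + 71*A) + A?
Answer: -1237543489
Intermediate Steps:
o(A) = A² + 72*A
F(c) = 2*c*(-179 + c) (F(c) = (2*c)*(-179 + c) = 2*c*(-179 + c))
(-8343 + F(163))*(o(190) + 41491) = (-8343 + 2*163*(-179 + 163))*(190*(72 + 190) + 41491) = (-8343 + 2*163*(-16))*(190*262 + 41491) = (-8343 - 5216)*(49780 + 41491) = -13559*91271 = -1237543489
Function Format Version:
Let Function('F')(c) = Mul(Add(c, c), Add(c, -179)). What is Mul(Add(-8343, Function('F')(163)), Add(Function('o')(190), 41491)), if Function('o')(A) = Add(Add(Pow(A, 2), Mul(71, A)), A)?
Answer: -1237543489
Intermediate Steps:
Function('o')(A) = Add(Pow(A, 2), Mul(72, A))
Function('F')(c) = Mul(2, c, Add(-179, c)) (Function('F')(c) = Mul(Mul(2, c), Add(-179, c)) = Mul(2, c, Add(-179, c)))
Mul(Add(-8343, Function('F')(163)), Add(Function('o')(190), 41491)) = Mul(Add(-8343, Mul(2, 163, Add(-179, 163))), Add(Mul(190, Add(72, 190)), 41491)) = Mul(Add(-8343, Mul(2, 163, -16)), Add(Mul(190, 262), 41491)) = Mul(Add(-8343, -5216), Add(49780, 41491)) = Mul(-13559, 91271) = -1237543489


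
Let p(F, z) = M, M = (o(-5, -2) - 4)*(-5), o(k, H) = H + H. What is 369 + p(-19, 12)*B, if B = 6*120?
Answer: 29169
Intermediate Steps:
o(k, H) = 2*H
B = 720
M = 40 (M = (2*(-2) - 4)*(-5) = (-4 - 4)*(-5) = -8*(-5) = 40)
p(F, z) = 40
369 + p(-19, 12)*B = 369 + 40*720 = 369 + 28800 = 29169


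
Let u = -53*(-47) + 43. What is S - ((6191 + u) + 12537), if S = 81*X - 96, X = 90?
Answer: -14068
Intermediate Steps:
u = 2534 (u = 2491 + 43 = 2534)
S = 7194 (S = 81*90 - 96 = 7290 - 96 = 7194)
S - ((6191 + u) + 12537) = 7194 - ((6191 + 2534) + 12537) = 7194 - (8725 + 12537) = 7194 - 1*21262 = 7194 - 21262 = -14068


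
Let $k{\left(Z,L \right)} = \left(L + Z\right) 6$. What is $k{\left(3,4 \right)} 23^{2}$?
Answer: $22218$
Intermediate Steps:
$k{\left(Z,L \right)} = 6 L + 6 Z$
$k{\left(3,4 \right)} 23^{2} = \left(6 \cdot 4 + 6 \cdot 3\right) 23^{2} = \left(24 + 18\right) 529 = 42 \cdot 529 = 22218$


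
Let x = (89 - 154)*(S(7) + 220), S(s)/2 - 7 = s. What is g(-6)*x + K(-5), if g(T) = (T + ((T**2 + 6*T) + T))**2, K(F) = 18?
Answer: -2321262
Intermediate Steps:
S(s) = 14 + 2*s
g(T) = (T**2 + 8*T)**2 (g(T) = (T + (T**2 + 7*T))**2 = (T**2 + 8*T)**2)
x = -16120 (x = (89 - 154)*((14 + 2*7) + 220) = -65*((14 + 14) + 220) = -65*(28 + 220) = -65*248 = -16120)
g(-6)*x + K(-5) = ((-6)**2*(8 - 6)**2)*(-16120) + 18 = (36*2**2)*(-16120) + 18 = (36*4)*(-16120) + 18 = 144*(-16120) + 18 = -2321280 + 18 = -2321262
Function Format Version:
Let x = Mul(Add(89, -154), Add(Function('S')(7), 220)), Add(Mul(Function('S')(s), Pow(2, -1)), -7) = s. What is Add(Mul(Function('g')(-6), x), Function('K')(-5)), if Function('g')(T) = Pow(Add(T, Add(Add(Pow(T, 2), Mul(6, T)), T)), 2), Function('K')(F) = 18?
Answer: -2321262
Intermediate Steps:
Function('S')(s) = Add(14, Mul(2, s))
Function('g')(T) = Pow(Add(Pow(T, 2), Mul(8, T)), 2) (Function('g')(T) = Pow(Add(T, Add(Pow(T, 2), Mul(7, T))), 2) = Pow(Add(Pow(T, 2), Mul(8, T)), 2))
x = -16120 (x = Mul(Add(89, -154), Add(Add(14, Mul(2, 7)), 220)) = Mul(-65, Add(Add(14, 14), 220)) = Mul(-65, Add(28, 220)) = Mul(-65, 248) = -16120)
Add(Mul(Function('g')(-6), x), Function('K')(-5)) = Add(Mul(Mul(Pow(-6, 2), Pow(Add(8, -6), 2)), -16120), 18) = Add(Mul(Mul(36, Pow(2, 2)), -16120), 18) = Add(Mul(Mul(36, 4), -16120), 18) = Add(Mul(144, -16120), 18) = Add(-2321280, 18) = -2321262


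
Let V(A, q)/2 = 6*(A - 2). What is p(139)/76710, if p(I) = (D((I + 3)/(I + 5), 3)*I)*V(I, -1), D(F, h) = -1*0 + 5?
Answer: 38086/2557 ≈ 14.895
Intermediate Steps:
V(A, q) = -24 + 12*A (V(A, q) = 2*(6*(A - 2)) = 2*(6*(-2 + A)) = 2*(-12 + 6*A) = -24 + 12*A)
D(F, h) = 5 (D(F, h) = 0 + 5 = 5)
p(I) = 5*I*(-24 + 12*I) (p(I) = (5*I)*(-24 + 12*I) = 5*I*(-24 + 12*I))
p(139)/76710 = (60*139*(-2 + 139))/76710 = (60*139*137)*(1/76710) = 1142580*(1/76710) = 38086/2557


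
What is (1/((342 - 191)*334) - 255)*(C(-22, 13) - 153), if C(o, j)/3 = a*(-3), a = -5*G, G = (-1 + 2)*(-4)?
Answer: 4282602777/50434 ≈ 84915.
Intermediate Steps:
G = -4 (G = 1*(-4) = -4)
a = 20 (a = -5*(-4) = 20)
C(o, j) = -180 (C(o, j) = 3*(20*(-3)) = 3*(-60) = -180)
(1/((342 - 191)*334) - 255)*(C(-22, 13) - 153) = (1/((342 - 191)*334) - 255)*(-180 - 153) = ((1/334)/151 - 255)*(-333) = ((1/151)*(1/334) - 255)*(-333) = (1/50434 - 255)*(-333) = -12860669/50434*(-333) = 4282602777/50434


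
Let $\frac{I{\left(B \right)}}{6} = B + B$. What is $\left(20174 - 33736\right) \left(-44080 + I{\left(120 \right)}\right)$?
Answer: $578283680$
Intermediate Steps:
$I{\left(B \right)} = 12 B$ ($I{\left(B \right)} = 6 \left(B + B\right) = 6 \cdot 2 B = 12 B$)
$\left(20174 - 33736\right) \left(-44080 + I{\left(120 \right)}\right) = \left(20174 - 33736\right) \left(-44080 + 12 \cdot 120\right) = - 13562 \left(-44080 + 1440\right) = \left(-13562\right) \left(-42640\right) = 578283680$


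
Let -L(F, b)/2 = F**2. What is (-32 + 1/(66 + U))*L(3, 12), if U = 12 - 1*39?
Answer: 7482/13 ≈ 575.54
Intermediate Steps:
L(F, b) = -2*F**2
U = -27 (U = 12 - 39 = -27)
(-32 + 1/(66 + U))*L(3, 12) = (-32 + 1/(66 - 27))*(-2*3**2) = (-32 + 1/39)*(-2*9) = (-32 + 1/39)*(-18) = -1247/39*(-18) = 7482/13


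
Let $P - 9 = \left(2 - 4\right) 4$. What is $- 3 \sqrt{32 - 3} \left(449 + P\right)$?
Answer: $- 1350 \sqrt{29} \approx -7270.0$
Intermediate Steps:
$P = 1$ ($P = 9 + \left(2 - 4\right) 4 = 9 - 8 = 1$)
$- 3 \sqrt{32 - 3} \left(449 + P\right) = - 3 \sqrt{32 - 3} \left(449 + 1\right) = - 3 \sqrt{29} \cdot 450 = - 1350 \sqrt{29}$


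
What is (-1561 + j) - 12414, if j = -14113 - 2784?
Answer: -30872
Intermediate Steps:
j = -16897
(-1561 + j) - 12414 = (-1561 - 16897) - 12414 = -18458 - 12414 = -30872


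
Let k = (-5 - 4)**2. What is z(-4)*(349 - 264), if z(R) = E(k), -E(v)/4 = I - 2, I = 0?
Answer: 680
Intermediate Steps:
k = 81 (k = (-9)**2 = 81)
E(v) = 8 (E(v) = -4*(0 - 2) = -4*(-2) = 8)
z(R) = 8
z(-4)*(349 - 264) = 8*(349 - 264) = 8*85 = 680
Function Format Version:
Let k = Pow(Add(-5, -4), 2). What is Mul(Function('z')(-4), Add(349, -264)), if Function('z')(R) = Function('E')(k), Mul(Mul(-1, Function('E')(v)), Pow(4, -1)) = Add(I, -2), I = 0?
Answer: 680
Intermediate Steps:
k = 81 (k = Pow(-9, 2) = 81)
Function('E')(v) = 8 (Function('E')(v) = Mul(-4, Add(0, -2)) = Mul(-4, -2) = 8)
Function('z')(R) = 8
Mul(Function('z')(-4), Add(349, -264)) = Mul(8, Add(349, -264)) = Mul(8, 85) = 680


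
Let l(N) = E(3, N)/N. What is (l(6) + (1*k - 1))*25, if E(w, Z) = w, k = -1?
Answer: -75/2 ≈ -37.500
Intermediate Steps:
l(N) = 3/N
(l(6) + (1*k - 1))*25 = (3/6 + (1*(-1) - 1))*25 = (3*(1/6) + (-1 - 1))*25 = (1/2 - 2)*25 = -3/2*25 = -75/2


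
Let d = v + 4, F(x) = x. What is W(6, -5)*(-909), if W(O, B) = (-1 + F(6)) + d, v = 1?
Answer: -9090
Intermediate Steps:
d = 5 (d = 1 + 4 = 5)
W(O, B) = 10 (W(O, B) = (-1 + 6) + 5 = 5 + 5 = 10)
W(6, -5)*(-909) = 10*(-909) = -9090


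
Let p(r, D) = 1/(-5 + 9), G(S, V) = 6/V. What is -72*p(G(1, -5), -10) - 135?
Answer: -153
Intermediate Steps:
p(r, D) = 1/4
-72*p(G(1, -5), -10) - 135 = -72*1/4 - 135 = -18 - 135 = -153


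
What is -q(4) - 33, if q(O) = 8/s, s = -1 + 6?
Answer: -173/5 ≈ -34.600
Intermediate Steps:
s = 5
q(O) = 8/5
-q(4) - 33 = -1*8/5 - 33 = -8/5 - 33 = -173/5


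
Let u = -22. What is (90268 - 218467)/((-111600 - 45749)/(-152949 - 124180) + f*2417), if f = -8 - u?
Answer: -11842553557/3125882817 ≈ -3.7885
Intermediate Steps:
f = 14 (f = -8 - 1*(-22) = -8 + 22 = 14)
(90268 - 218467)/((-111600 - 45749)/(-152949 - 124180) + f*2417) = (90268 - 218467)/((-111600 - 45749)/(-152949 - 124180) + 14*2417) = -128199/(-157349/(-277129) + 33838) = -128199/(-157349*(-1/277129) + 33838) = -128199/(157349/277129 + 33838) = -128199/9377648451/277129 = -128199*277129/9377648451 = -11842553557/3125882817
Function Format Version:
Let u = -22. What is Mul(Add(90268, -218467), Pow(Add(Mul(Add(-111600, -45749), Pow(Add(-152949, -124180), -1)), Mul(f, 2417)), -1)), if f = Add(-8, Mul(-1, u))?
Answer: Rational(-11842553557, 3125882817) ≈ -3.7885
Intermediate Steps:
f = 14 (f = Add(-8, Mul(-1, -22)) = Add(-8, 22) = 14)
Mul(Add(90268, -218467), Pow(Add(Mul(Add(-111600, -45749), Pow(Add(-152949, -124180), -1)), Mul(f, 2417)), -1)) = Mul(Add(90268, -218467), Pow(Add(Mul(Add(-111600, -45749), Pow(Add(-152949, -124180), -1)), Mul(14, 2417)), -1)) = Mul(-128199, Pow(Add(Mul(-157349, Pow(-277129, -1)), 33838), -1)) = Mul(-128199, Pow(Add(Mul(-157349, Rational(-1, 277129)), 33838), -1)) = Mul(-128199, Pow(Add(Rational(157349, 277129), 33838), -1)) = Mul(-128199, Pow(Rational(9377648451, 277129), -1)) = Mul(-128199, Rational(277129, 9377648451)) = Rational(-11842553557, 3125882817)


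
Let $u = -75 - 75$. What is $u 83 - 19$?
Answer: $-12469$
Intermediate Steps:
$u = -150$
$u 83 - 19 = \left(-150\right) 83 - 19 = -12450 - 19 = -12469$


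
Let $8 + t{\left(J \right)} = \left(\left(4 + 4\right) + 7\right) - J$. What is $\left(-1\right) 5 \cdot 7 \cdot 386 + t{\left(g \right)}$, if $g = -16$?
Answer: $-13487$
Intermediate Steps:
$t{\left(J \right)} = 7 - J$ ($t{\left(J \right)} = -8 - \left(-15 + J\right) = 7 - J$)
$\left(-1\right) 5 \cdot 7 \cdot 386 + t{\left(g \right)} = \left(-1\right) 5 \cdot 7 \cdot 386 + \left(7 - -16\right) = \left(-5\right) 7 \cdot 386 + \left(7 + 16\right) = \left(-35\right) 386 + 23 = -13510 + 23 = -13487$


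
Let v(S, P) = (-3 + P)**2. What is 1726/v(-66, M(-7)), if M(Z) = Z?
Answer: 863/50 ≈ 17.260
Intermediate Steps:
1726/v(-66, M(-7)) = 1726/((-3 - 7)**2) = 1726/((-10)**2) = 1726/100 = 1726*(1/100) = 863/50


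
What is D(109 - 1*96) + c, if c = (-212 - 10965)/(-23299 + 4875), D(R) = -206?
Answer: -3784167/18424 ≈ -205.39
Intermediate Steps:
c = 11177/18424 (c = -11177/(-18424) = -11177*(-1/18424) = 11177/18424 ≈ 0.60665)
D(109 - 1*96) + c = -206 + 11177/18424 = -3784167/18424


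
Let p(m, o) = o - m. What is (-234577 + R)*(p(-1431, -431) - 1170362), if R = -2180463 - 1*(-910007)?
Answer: 1759928398946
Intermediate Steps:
R = -1270456 (R = -2180463 + 910007 = -1270456)
(-234577 + R)*(p(-1431, -431) - 1170362) = (-234577 - 1270456)*((-431 - 1*(-1431)) - 1170362) = -1505033*((-431 + 1431) - 1170362) = -1505033*(1000 - 1170362) = -1505033*(-1169362) = 1759928398946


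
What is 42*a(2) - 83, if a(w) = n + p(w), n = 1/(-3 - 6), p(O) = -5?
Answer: -893/3 ≈ -297.67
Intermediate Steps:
n = -⅑ (n = 1/(-9) = -⅑ ≈ -0.11111)
a(w) = -46/9 (a(w) = -⅑ - 5 = -46/9)
42*a(2) - 83 = 42*(-46/9) - 83 = -644/3 - 83 = -893/3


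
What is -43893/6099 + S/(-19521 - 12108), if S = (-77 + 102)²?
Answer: -464034524/64301757 ≈ -7.2165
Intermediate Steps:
S = 625 (S = 25² = 625)
-43893/6099 + S/(-19521 - 12108) = -43893/6099 + 625/(-19521 - 12108) = -43893*1/6099 + 625/(-31629) = -14631/2033 + 625*(-1/31629) = -14631/2033 - 625/31629 = -464034524/64301757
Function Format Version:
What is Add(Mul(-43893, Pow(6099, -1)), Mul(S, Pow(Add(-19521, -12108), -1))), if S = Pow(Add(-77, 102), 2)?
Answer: Rational(-464034524, 64301757) ≈ -7.2165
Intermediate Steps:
S = 625 (S = Pow(25, 2) = 625)
Add(Mul(-43893, Pow(6099, -1)), Mul(S, Pow(Add(-19521, -12108), -1))) = Add(Mul(-43893, Pow(6099, -1)), Mul(625, Pow(Add(-19521, -12108), -1))) = Add(Mul(-43893, Rational(1, 6099)), Mul(625, Pow(-31629, -1))) = Add(Rational(-14631, 2033), Mul(625, Rational(-1, 31629))) = Add(Rational(-14631, 2033), Rational(-625, 31629)) = Rational(-464034524, 64301757)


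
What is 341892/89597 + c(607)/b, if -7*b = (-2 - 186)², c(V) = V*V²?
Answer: -140255585719349/3166716368 ≈ -44291.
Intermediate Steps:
c(V) = V³
b = -35344/7 (b = -(-2 - 186)²/7 = -⅐*(-188)² = -⅐*35344 = -35344/7 ≈ -5049.1)
341892/89597 + c(607)/b = 341892/89597 + 607³/(-35344/7) = 341892*(1/89597) + 223648543*(-7/35344) = 341892/89597 - 1565539801/35344 = -140255585719349/3166716368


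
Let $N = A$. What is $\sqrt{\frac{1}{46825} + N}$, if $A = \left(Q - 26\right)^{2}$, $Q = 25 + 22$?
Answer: $\frac{\sqrt{38677124098}}{9365} \approx 21.0$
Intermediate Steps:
$Q = 47$
$A = 441$ ($A = \left(47 - 26\right)^{2} = 21^{2} = 441$)
$N = 441$
$\sqrt{\frac{1}{46825} + N} = \sqrt{\frac{1}{46825} + 441} = \sqrt{\frac{20649826}{46825}} = \frac{\sqrt{38677124098}}{9365}$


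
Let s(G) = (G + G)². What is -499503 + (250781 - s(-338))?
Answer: -705698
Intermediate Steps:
s(G) = 4*G² (s(G) = (2*G)² = 4*G²)
-499503 + (250781 - s(-338)) = -499503 + (250781 - 4*(-338)²) = -499503 + (250781 - 4*114244) = -499503 + (250781 - 1*456976) = -499503 + (250781 - 456976) = -499503 - 206195 = -705698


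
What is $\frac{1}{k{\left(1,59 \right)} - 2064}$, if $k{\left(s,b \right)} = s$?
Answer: $- \frac{1}{2063} \approx -0.00048473$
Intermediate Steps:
$\frac{1}{k{\left(1,59 \right)} - 2064} = \frac{1}{1 - 2064} = \frac{1}{-2063} = - \frac{1}{2063}$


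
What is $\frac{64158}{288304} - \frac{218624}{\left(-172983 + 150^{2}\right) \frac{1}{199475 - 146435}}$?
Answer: $\frac{30922267861}{401288} \approx 77058.0$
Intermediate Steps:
$\frac{64158}{288304} - \frac{218624}{\left(-172983 + 150^{2}\right) \frac{1}{199475 - 146435}} = 64158 \cdot \frac{1}{288304} - \frac{218624}{\left(-172983 + 22500\right) \frac{1}{53040}} = \frac{867}{3896} - \frac{218624}{\left(-150483\right) \frac{1}{53040}} = \frac{867}{3896} - \frac{218624}{- \frac{50161}{17680}} = \frac{867}{3896} - - \frac{3865272320}{50161} = \frac{867}{3896} + \frac{3865272320}{50161} = \frac{30922267861}{401288}$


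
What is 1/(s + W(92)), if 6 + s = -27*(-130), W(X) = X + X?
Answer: 1/3688 ≈ 0.00027115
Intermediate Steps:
W(X) = 2*X
s = 3504 (s = -6 - 27*(-130) = -6 + 3510 = 3504)
1/(s + W(92)) = 1/(3504 + 2*92) = 1/(3504 + 184) = 1/3688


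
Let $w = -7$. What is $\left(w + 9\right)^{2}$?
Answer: $4$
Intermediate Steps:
$\left(w + 9\right)^{2} = \left(-7 + 9\right)^{2} = 2^{2} = 4$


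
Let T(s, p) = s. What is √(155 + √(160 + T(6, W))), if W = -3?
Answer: √(155 + √166) ≈ 12.957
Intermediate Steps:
√(155 + √(160 + T(6, W))) = √(155 + √(160 + 6)) = √(155 + √166)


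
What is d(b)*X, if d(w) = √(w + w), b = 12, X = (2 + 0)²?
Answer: 8*√6 ≈ 19.596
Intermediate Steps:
X = 4 (X = 2² = 4)
d(w) = √2*√w (d(w) = √(2*w) = √2*√w)
d(b)*X = (√2*√12)*4 = (√2*(2*√3))*4 = (2*√6)*4 = 8*√6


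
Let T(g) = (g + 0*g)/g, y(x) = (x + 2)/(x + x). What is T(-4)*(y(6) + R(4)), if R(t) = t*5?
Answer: 62/3 ≈ 20.667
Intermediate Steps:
y(x) = (2 + x)/(2*x) (y(x) = (2 + x)/((2*x)) = (2 + x)*(1/(2*x)) = (2 + x)/(2*x))
T(g) = 1 (T(g) = (g + 0)/g = g/g = 1)
R(t) = 5*t
T(-4)*(y(6) + R(4)) = 1*((½)*(2 + 6)/6 + 5*4) = 1*((½)*(⅙)*8 + 20) = 1*(⅔ + 20) = 1*(62/3) = 62/3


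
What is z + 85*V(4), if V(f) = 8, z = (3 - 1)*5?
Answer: 690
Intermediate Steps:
z = 10 (z = 2*5 = 10)
z + 85*V(4) = 10 + 85*8 = 10 + 680 = 690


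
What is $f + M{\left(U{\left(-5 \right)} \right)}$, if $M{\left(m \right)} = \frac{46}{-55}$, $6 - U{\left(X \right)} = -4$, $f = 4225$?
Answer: $\frac{232329}{55} \approx 4224.2$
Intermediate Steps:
$U{\left(X \right)} = 10$ ($U{\left(X \right)} = 6 - -4 = 6 + 4 = 10$)
$M{\left(m \right)} = - \frac{46}{55}$ ($M{\left(m \right)} = 46 \left(- \frac{1}{55}\right) = - \frac{46}{55}$)
$f + M{\left(U{\left(-5 \right)} \right)} = 4225 - \frac{46}{55} = \frac{232329}{55}$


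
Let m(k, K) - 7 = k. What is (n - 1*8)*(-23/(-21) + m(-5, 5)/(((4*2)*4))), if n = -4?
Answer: -389/28 ≈ -13.893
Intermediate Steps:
m(k, K) = 7 + k
(n - 1*8)*(-23/(-21) + m(-5, 5)/(((4*2)*4))) = (-4 - 1*8)*(-23/(-21) + (7 - 5)/(((4*2)*4))) = (-4 - 8)*(-23*(-1/21) + 2/((8*4))) = -12*(23/21 + 2/32) = -12*(23/21 + 2*(1/32)) = -12*(23/21 + 1/16) = -12*389/336 = -389/28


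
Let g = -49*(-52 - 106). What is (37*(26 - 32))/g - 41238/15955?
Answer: -161403303/61761805 ≈ -2.6133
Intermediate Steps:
g = 7742 (g = -49*(-158) = 7742)
(37*(26 - 32))/g - 41238/15955 = (37*(26 - 32))/7742 - 41238/15955 = (37*(-6))*(1/7742) - 41238*1/15955 = -222*1/7742 - 41238/15955 = -111/3871 - 41238/15955 = -161403303/61761805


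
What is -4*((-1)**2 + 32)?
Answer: -132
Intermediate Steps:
-4*((-1)**2 + 32) = -4*(1 + 32) = -4*33 = -132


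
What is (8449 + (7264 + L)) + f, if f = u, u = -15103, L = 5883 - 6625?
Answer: -132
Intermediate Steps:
L = -742
f = -15103
(8449 + (7264 + L)) + f = (8449 + (7264 - 742)) - 15103 = (8449 + 6522) - 15103 = 14971 - 15103 = -132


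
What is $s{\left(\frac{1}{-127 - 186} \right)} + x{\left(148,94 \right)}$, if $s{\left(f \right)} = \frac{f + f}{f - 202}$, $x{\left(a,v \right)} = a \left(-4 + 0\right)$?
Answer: $- \frac{37430382}{63227} \approx -592.0$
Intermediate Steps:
$x{\left(a,v \right)} = - 4 a$ ($x{\left(a,v \right)} = a \left(-4\right) = - 4 a$)
$s{\left(f \right)} = \frac{2 f}{-202 + f}$
$s{\left(\frac{1}{-127 - 186} \right)} + x{\left(148,94 \right)} = \frac{2}{\left(-127 - 186\right) \left(-202 + \frac{1}{-127 - 186}\right)} - 592 = \frac{2}{\left(-313\right) \left(-202 + \frac{1}{-313}\right)} - 592 = 2 \left(- \frac{1}{313}\right) \frac{1}{-202 - \frac{1}{313}} - 592 = 2 \left(- \frac{1}{313}\right) \frac{1}{- \frac{63227}{313}} - 592 = 2 \left(- \frac{1}{313}\right) \left(- \frac{313}{63227}\right) - 592 = \frac{2}{63227} - 592 = - \frac{37430382}{63227}$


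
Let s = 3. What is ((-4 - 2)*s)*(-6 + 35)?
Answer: -522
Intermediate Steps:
((-4 - 2)*s)*(-6 + 35) = ((-4 - 2)*3)*(-6 + 35) = -6*3*29 = -18*29 = -522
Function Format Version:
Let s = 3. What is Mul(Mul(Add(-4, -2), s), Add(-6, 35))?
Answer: -522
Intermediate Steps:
Mul(Mul(Add(-4, -2), s), Add(-6, 35)) = Mul(Mul(Add(-4, -2), 3), Add(-6, 35)) = Mul(Mul(-6, 3), 29) = Mul(-18, 29) = -522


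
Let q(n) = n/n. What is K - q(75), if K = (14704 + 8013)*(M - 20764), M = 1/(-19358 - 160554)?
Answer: -84863732813285/179912 ≈ -4.7170e+8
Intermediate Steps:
q(n) = 1
M = -1/179912 (M = 1/(-179912) = -1/179912 ≈ -5.5583e-6)
K = -84863732633373/179912 (K = (14704 + 8013)*(-1/179912 - 20764) = 22717*(-3735692769/179912) = -84863732633373/179912 ≈ -4.7170e+8)
K - q(75) = -84863732633373/179912 - 1*1 = -84863732633373/179912 - 1 = -84863732813285/179912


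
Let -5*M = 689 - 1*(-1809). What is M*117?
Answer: -292266/5 ≈ -58453.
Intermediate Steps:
M = -2498/5 (M = -(689 - 1*(-1809))/5 = -(689 + 1809)/5 = -⅕*2498 = -2498/5 ≈ -499.60)
M*117 = -2498/5*117 = -292266/5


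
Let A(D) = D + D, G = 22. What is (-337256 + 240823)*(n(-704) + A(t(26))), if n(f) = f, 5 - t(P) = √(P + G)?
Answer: 66924502 + 771464*√3 ≈ 6.8261e+7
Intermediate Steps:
t(P) = 5 - √(22 + P) (t(P) = 5 - √(P + 22) = 5 - √(22 + P))
A(D) = 2*D
(-337256 + 240823)*(n(-704) + A(t(26))) = (-337256 + 240823)*(-704 + 2*(5 - √(22 + 26))) = -96433*(-704 + 2*(5 - √48)) = -96433*(-704 + 2*(5 - 4*√3)) = -96433*(-704 + (10 - 8*√3)) = -96433*(-694 - 8*√3) = 66924502 + 771464*√3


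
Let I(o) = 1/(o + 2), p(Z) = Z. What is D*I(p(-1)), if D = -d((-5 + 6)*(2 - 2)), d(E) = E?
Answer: 0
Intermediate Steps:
I(o) = 1/(2 + o)
D = 0 (D = -(-5 + 6)*(2 - 2) = -0 = -1*0 = 0)
D*I(p(-1)) = 0/(2 - 1) = 0/1 = 0*1 = 0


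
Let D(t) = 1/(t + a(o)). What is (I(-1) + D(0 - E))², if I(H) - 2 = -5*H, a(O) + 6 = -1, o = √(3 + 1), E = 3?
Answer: 4761/100 ≈ 47.610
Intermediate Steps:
o = 2 (o = √4 = 2)
a(O) = -7 (a(O) = -6 - 1 = -7)
D(t) = 1/(-7 + t) (D(t) = 1/(t - 7) = 1/(-7 + t))
I(H) = 2 - 5*H
(I(-1) + D(0 - E))² = ((2 - 5*(-1)) + 1/(-7 + (0 - 1*3)))² = ((2 + 5) + 1/(-7 + (0 - 3)))² = (7 + 1/(-7 - 3))² = (7 + 1/(-10))² = (7 - ⅒)² = (69/10)² = 4761/100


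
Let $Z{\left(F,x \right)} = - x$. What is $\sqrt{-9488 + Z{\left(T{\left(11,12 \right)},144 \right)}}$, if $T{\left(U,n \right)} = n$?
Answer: $4 i \sqrt{602} \approx 98.143 i$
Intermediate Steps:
$\sqrt{-9488 + Z{\left(T{\left(11,12 \right)},144 \right)}} = \sqrt{-9488 - 144} = \sqrt{-9632} = 4 i \sqrt{602}$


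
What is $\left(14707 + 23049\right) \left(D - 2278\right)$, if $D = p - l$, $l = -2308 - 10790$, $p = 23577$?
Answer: $1298693132$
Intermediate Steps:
$l = -13098$
$D = 36675$ ($D = 23577 - -13098 = 23577 + 13098 = 36675$)
$\left(14707 + 23049\right) \left(D - 2278\right) = \left(14707 + 23049\right) \left(36675 - 2278\right) = 37756 \cdot 34397 = 1298693132$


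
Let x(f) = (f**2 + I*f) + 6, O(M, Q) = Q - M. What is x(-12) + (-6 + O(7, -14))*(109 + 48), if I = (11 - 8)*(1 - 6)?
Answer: -3909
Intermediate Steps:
I = -15 (I = 3*(-5) = -15)
x(f) = 6 + f**2 - 15*f (x(f) = (f**2 - 15*f) + 6 = 6 + f**2 - 15*f)
x(-12) + (-6 + O(7, -14))*(109 + 48) = (6 + (-12)**2 - 15*(-12)) + (-6 + (-14 - 1*7))*(109 + 48) = (6 + 144 + 180) + (-6 + (-14 - 7))*157 = 330 + (-6 - 21)*157 = 330 - 27*157 = 330 - 4239 = -3909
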